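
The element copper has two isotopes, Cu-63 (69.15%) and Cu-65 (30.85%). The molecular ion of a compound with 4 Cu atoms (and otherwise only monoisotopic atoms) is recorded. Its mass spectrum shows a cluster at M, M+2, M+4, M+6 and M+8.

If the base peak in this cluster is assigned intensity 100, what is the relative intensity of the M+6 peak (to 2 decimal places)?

19.90

Term probabilities: M 0.2286, M+2 0.4080, M+4 0.2731, M+6 0.0812, M+8 0.0091. Base peak = M+2.
P(M+2) = C(4,1) × 0.6915^3 × 0.3085^1 = 4 × 0.33065611 × 0.3085 = 0.408030 (base)
P(M+6) = C(4,3) × 0.6915^1 × 0.3085^3 = 4 × 0.6915 × 0.02936064 = 0.081212
Relative intensity = 0.081212 / 0.408030 × 100 = 19.90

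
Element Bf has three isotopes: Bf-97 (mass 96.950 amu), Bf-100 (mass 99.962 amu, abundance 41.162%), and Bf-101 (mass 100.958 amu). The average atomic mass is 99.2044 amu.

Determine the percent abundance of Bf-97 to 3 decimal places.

33.524%

The remaining 58.838% is split between Bf-97 (fraction x) and Bf-101 (fraction 0.58838 − x).
Substituting: 96.950x + 100.958(0.58838 − x) = 58.05804156
(96.950 − 100.958)x = -1.34362648  ⇒  x = 0.33524, y = 0.25314
Bf-97: 33.524%, Bf-101: 25.314%.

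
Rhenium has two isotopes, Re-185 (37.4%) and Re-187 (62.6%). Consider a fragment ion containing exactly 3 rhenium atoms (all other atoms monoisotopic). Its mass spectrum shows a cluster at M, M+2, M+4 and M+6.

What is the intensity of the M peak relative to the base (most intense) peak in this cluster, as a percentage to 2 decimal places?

Term probabilities: M 0.0523, M+2 0.2627, M+4 0.4397, M+6 0.2453. Base peak = M+4.
P(M+4) = C(3,2) × 0.374^1 × 0.626^2 = 3 × 0.3740 × 0.391876 = 0.439685 (base)
P(M) = C(3,0) × 0.374^3 × 0.626^0 = 1 × 0.05231362 × 1.0000 = 0.052314
Relative intensity = 0.052314 / 0.439685 × 100 = 11.90

11.90%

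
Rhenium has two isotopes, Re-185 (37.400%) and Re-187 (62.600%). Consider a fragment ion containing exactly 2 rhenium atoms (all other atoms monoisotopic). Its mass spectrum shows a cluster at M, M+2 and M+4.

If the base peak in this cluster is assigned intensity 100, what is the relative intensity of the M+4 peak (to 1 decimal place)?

Binomial terms of (0.37400 + 0.62600)^2: M 0.1399, M+2 0.4682, M+4 0.3919 → M+2 is the base peak.
P(M+2) = C(2,1) × 0.37400^1 × 0.62600^1 = 2 × 0.3740 × 0.6260 = 0.468248 (base)
P(M+4) = C(2,2) × 0.37400^0 × 0.62600^2 = 1 × 1.0000 × 0.391876 = 0.391876
Relative intensity = 0.391876 / 0.468248 × 100 = 83.7

83.7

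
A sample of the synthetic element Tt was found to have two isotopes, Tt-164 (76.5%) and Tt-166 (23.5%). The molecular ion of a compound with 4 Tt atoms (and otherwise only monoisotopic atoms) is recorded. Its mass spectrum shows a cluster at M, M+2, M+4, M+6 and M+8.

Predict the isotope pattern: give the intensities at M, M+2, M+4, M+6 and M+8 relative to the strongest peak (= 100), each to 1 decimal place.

Expanding (0.765 + 0.235)^4:
P(M) = 0.765^4 = 0.342488
P(M+2) = 4 × 0.765^3 × 0.235^1 = 0.420835
P(M+4) = 6 × 0.765^2 × 0.235^2 = 0.193914
P(M+6) = 4 × 0.765^1 × 0.235^3 = 0.039712
P(M+8) = 0.235^4 = 0.003050
The M+2 peak is largest (0.420835); scaling to 100 gives 81.4 : 100.0 : 46.1 : 9.4 : 0.7.

81.4 : 100.0 : 46.1 : 9.4 : 0.7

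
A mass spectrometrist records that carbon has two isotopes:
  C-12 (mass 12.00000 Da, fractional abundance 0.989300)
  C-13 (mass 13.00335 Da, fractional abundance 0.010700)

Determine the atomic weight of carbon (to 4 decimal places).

The abundance-weighted mean is 0.989300 × 12.00000 + 0.010700 × 13.00335
= 11.871600 + 0.139136 = 12.010736 Da

12.0107 Da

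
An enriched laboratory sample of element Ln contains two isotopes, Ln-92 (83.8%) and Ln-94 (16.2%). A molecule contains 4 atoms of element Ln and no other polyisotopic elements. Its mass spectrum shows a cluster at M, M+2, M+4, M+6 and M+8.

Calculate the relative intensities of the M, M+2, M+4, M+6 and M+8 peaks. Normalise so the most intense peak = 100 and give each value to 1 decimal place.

100.0 : 77.3 : 22.4 : 2.9 : 0.1

The 4 Ln atoms are independent, so intensities follow the terms of (0.838 + 0.162)^4.
P(M) = 0.838^4 = 0.493147
P(M+2) = 4 × 0.838^3 × 0.162^1 = 0.381335
P(M+4) = 6 × 0.838^2 × 0.162^2 = 0.110578
P(M+6) = 4 × 0.838^1 × 0.162^3 = 0.014251
P(M+8) = 0.162^4 = 0.000689
The M peak is largest (0.493147); scaling to 100 gives 100.0 : 77.3 : 22.4 : 2.9 : 0.1.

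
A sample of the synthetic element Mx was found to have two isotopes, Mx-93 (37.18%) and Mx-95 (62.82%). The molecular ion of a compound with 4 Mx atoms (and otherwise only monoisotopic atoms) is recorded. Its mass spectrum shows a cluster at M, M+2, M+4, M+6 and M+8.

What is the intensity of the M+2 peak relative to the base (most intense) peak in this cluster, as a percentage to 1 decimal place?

35.0%

Term probabilities: M 0.0191, M+2 0.1291, M+4 0.3273, M+6 0.3687, M+8 0.1557. Base peak = M+6.
P(M+6) = C(4,3) × 0.3718^1 × 0.6282^3 = 4 × 0.3718 × 0.24790986 = 0.368692 (base)
P(M+2) = C(4,1) × 0.3718^3 × 0.6282^1 = 4 × 0.05139586 × 0.6282 = 0.129148
Relative intensity = 0.129148 / 0.368692 × 100 = 35.0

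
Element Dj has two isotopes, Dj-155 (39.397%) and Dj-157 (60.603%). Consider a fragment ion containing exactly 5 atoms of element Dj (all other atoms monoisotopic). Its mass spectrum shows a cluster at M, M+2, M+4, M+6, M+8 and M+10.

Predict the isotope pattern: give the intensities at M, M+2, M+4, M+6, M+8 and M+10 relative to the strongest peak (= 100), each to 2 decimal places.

2.75 : 21.13 : 65.01 : 100.00 : 76.91 : 23.66

Each Dj atom is independently Dj-155 (p = 0.39397) or Dj-157 (q = 0.60603); the cluster is the binomial expansion (p + q)^5.
P(M) = 0.39397^5 = 0.009491
P(M+2) = 5 × 0.39397^4 × 0.60603^1 = 0.072999
P(M+4) = 10 × 0.39397^3 × 0.60603^2 = 0.224583
P(M+6) = 10 × 0.39397^2 × 0.60603^3 = 0.345469
P(M+8) = 5 × 0.39397^1 × 0.60603^4 = 0.265711
P(M+10) = 0.60603^5 = 0.081747
The M+6 peak is largest (0.345469); scaling to 100 gives 2.75 : 21.13 : 65.01 : 100.00 : 76.91 : 23.66.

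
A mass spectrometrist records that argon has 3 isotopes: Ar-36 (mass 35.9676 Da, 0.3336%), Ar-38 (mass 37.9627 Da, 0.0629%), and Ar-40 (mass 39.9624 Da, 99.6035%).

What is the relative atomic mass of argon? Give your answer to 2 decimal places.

The abundance-weighted mean is 0.003336 × 35.9676 + 0.000629 × 37.9627 + 0.996035 × 39.9624
= 0.11999 + 0.02388 + 39.80395 = 39.94782 Da

39.95 Da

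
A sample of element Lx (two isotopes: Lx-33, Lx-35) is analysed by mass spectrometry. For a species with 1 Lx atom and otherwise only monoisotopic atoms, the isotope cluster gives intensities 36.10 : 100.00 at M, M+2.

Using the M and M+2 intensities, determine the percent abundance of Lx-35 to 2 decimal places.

73.48%

Let p = fractional abundance of Lx-33. I(M+2)/I(M) = [C(1,1)·p^0·(1−p)] / p^1 = 1·(1−p)/p = 100.00/36.10 = 2.7701
(1−p)/p = 2.7701/1 = 2.7701  ⇒  p = 1/(1 + 2.7701) = 0.2652
Lx-33: 26.52%, Lx-35: 73.48%.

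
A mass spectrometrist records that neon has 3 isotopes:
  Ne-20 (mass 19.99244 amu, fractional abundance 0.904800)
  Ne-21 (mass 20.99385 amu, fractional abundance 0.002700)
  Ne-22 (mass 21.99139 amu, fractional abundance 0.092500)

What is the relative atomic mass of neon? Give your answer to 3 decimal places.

Weight each isotope mass by its fractional abundance: 0.904800 × 19.99244 + 0.002700 × 20.99385 + 0.092500 × 21.99139
= 18.089160 + 0.056683 + 2.034204 = 20.180047 amu

20.180 amu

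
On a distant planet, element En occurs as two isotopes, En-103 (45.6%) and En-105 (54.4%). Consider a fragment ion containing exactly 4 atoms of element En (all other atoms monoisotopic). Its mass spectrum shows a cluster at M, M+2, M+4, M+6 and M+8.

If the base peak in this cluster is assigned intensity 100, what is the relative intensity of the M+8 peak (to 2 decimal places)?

Term probabilities: M 0.0432, M+2 0.2063, M+4 0.3692, M+6 0.2936, M+8 0.0876. Base peak = M+4.
P(M+4) = C(4,2) × 0.456^2 × 0.544^2 = 6 × 0.207936 × 0.295936 = 0.369214 (base)
P(M+8) = C(4,4) × 0.456^0 × 0.544^4 = 1 × 1.0000 × 0.08757812 = 0.087578
Relative intensity = 0.087578 / 0.369214 × 100 = 23.72

23.72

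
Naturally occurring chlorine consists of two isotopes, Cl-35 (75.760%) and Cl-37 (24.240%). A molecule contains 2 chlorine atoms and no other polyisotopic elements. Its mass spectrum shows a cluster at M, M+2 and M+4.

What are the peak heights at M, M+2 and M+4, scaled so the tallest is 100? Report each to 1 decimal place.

The 2 Cl atoms are independent, so intensities follow the terms of (0.75760 + 0.24240)^2.
P(M) = 0.75760^2 = 0.573958
P(M+2) = 2 × 0.75760^1 × 0.24240^1 = 0.367284
P(M+4) = 0.24240^2 = 0.058758
The M peak is largest (0.573958); scaling to 100 gives 100.0 : 64.0 : 10.2.

100.0 : 64.0 : 10.2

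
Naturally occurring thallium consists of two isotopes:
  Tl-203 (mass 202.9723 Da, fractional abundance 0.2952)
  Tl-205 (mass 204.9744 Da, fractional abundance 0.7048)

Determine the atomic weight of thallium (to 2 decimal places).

Average mass = Σ (abundance × isotope mass) = 0.2952 × 202.9723 + 0.7048 × 204.9744
= 59.91742 + 144.46596 = 204.38338 Da

204.38 Da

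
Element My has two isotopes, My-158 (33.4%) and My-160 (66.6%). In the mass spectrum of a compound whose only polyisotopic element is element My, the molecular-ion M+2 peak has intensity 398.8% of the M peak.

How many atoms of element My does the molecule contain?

2

The M+2/M ratio from n My atoms is n · q/p = n · 0.666/0.334.
n = 3.988 × 0.334/0.666 = 2.00 ≈ 2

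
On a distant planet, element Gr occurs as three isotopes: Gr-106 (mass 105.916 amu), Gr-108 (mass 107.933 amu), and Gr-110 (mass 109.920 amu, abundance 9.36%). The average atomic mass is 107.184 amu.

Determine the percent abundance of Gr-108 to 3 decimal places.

The remaining 90.64% is split between Gr-106 (fraction x) and Gr-108 (fraction 0.9064 − x).
Substituting: 105.916x + 107.933(0.9064 − x) = 96.895488
(105.916 − 107.933)x = -0.9349832  ⇒  x = 0.46355, y = 0.44285
Gr-106: 46.355%, Gr-108: 44.285%.

44.285%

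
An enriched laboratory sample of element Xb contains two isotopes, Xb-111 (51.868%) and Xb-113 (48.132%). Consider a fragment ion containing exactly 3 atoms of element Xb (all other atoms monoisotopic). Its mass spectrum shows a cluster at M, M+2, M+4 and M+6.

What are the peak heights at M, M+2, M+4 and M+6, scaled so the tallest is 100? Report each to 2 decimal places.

Expanding (0.51868 + 0.48132)^3:
P(M) = 0.51868^3 = 0.139540
P(M+2) = 3 × 0.51868^2 × 0.48132^1 = 0.388467
P(M+4) = 3 × 0.51868^1 × 0.48132^2 = 0.360486
P(M+6) = 0.48132^3 = 0.111507
The M+2 peak is largest (0.388467); scaling to 100 gives 35.92 : 100.00 : 92.80 : 28.70.

35.92 : 100.00 : 92.80 : 28.70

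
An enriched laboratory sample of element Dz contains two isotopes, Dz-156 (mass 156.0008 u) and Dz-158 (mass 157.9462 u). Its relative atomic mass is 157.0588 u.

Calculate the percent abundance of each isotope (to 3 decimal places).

Dz-156: 45.615%, Dz-158: 54.385%

With x = fraction of Dz-156 (so Dz-158 is 1 − x):
156.0008·x + 157.9462·(1 − x) = 157.0588
(156.0008 − 157.9462)·x = 157.0588 − 157.9462
x = -0.8874 / -1.9454 = 0.45615 → 45.615% Dz-156, 54.385% Dz-158.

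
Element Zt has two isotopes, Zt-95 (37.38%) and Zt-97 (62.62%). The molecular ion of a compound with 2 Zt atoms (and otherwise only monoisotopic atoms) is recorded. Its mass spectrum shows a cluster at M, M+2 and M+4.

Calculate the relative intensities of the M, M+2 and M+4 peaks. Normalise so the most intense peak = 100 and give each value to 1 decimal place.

Each Zt atom is independently Zt-95 (p = 0.3738) or Zt-97 (q = 0.6262); the cluster is the binomial expansion (p + q)^2.
P(M) = 0.3738^2 = 0.139726
P(M+2) = 2 × 0.3738^1 × 0.6262^1 = 0.468147
P(M+4) = 0.6262^2 = 0.392126
The M+2 peak is largest (0.468147); scaling to 100 gives 29.8 : 100.0 : 83.8.

29.8 : 100.0 : 83.8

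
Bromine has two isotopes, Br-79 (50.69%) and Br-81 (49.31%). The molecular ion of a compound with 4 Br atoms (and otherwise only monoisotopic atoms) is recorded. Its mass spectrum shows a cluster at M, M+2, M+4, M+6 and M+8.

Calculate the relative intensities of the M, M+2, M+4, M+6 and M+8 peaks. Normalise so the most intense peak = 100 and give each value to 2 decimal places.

The 4 Br atoms are independent, so intensities follow the terms of (0.5069 + 0.4931)^4.
P(M) = 0.5069^4 = 0.066022
P(M+2) = 4 × 0.5069^3 × 0.4931^1 = 0.256899
P(M+4) = 6 × 0.5069^2 × 0.4931^2 = 0.374857
P(M+6) = 4 × 0.5069^1 × 0.4931^3 = 0.243101
P(M+8) = 0.4931^4 = 0.059121
The M+4 peak is largest (0.374857); scaling to 100 gives 17.61 : 68.53 : 100.00 : 64.85 : 15.77.

17.61 : 68.53 : 100.00 : 64.85 : 15.77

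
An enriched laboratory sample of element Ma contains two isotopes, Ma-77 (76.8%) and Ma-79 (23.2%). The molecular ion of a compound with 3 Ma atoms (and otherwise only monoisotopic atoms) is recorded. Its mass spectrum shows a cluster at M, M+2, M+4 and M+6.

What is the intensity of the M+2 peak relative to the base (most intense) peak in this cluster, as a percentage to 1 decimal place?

(0.768 + 0.232)^3 gives M 0.4530, M+2 0.4105, M+4 0.1240, M+6 0.0125; the largest is M.
P(M) = C(3,0) × 0.768^3 × 0.232^0 = 1 × 0.45298483 × 1.0000 = 0.452985 (base)
P(M+2) = C(3,1) × 0.768^2 × 0.232^1 = 3 × 0.589824 × 0.2320 = 0.410518
Relative intensity = 0.410518 / 0.452985 × 100 = 90.6

90.6%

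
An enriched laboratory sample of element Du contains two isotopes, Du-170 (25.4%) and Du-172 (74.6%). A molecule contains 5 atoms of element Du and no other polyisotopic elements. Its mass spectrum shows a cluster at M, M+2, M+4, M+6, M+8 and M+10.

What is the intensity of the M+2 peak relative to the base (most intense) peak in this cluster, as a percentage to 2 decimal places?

3.95%

Term probabilities: M 0.0011, M+2 0.0155, M+4 0.0912, M+6 0.2678, M+8 0.3933, M+10 0.2310. Base peak = M+8.
P(M+8) = C(5,4) × 0.254^1 × 0.746^4 = 5 × 0.2540 × 0.30971006 = 0.393332 (base)
P(M+2) = C(5,1) × 0.254^4 × 0.746^1 = 5 × 0.00416231 × 0.7460 = 0.015525
Relative intensity = 0.015525 / 0.393332 × 100 = 3.95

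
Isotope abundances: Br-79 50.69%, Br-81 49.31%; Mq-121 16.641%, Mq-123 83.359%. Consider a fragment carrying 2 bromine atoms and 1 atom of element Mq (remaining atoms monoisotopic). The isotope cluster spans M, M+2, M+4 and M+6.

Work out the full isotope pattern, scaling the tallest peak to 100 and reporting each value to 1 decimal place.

Bromine pattern (n=2): 0.25694761 : 0.49990478 : 0.24314761
Element Mq pattern (n=1): 0.16641 : 0.83359
Convolve the two distributions (both contribute in 2-u steps):
  M: 0.25694761×0.16641 = 0.042759
  M+2: 0.25694761×0.83359 + 0.49990478×0.16641 = 0.297378
  M+4: 0.49990478×0.83359 + 0.24314761×0.16641 = 0.457178
  M+6: 0.24314761×0.83359 = 0.202685
Scale to base peak (0.457178) = 100: 9.4 : 65.0 : 100.0 : 44.3

9.4 : 65.0 : 100.0 : 44.3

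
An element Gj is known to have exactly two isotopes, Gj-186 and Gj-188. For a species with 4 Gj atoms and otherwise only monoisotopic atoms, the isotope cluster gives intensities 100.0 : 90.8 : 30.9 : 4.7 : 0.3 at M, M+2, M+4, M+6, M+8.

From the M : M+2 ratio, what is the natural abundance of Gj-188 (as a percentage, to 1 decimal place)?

18.5%

If p is the fraction of Gj that is Gj-186, then I(M+2)/I(M) = [C(4,1)·p^3·(1−p)] / p^4 = 4·(1−p)/p = 90.8/100.0 = 0.9080
(1−p)/p = 0.9080/4 = 0.2270  ⇒  p = 1/(1 + 0.2270) = 0.8150
Gj-186: 81.5%, Gj-188: 18.5%.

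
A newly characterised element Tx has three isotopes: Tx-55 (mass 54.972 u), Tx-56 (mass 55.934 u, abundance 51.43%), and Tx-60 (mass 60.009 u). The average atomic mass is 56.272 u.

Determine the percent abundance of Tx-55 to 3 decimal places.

Let x and y be the fractions of Tx-55 and Tx-60. Then x + y = 1 − 0.5143 = 0.4857 and 54.972x + 60.009y = 56.272 − 0.5143×55.934 = 27.5051438.
Substituting: 54.972x + 60.009(0.4857 − x) = 27.5051438
(54.972 − 60.009)x = -1.6412275  ⇒  x = 0.32583, y = 0.15987
Tx-55: 32.583%, Tx-60: 15.987%.

32.583%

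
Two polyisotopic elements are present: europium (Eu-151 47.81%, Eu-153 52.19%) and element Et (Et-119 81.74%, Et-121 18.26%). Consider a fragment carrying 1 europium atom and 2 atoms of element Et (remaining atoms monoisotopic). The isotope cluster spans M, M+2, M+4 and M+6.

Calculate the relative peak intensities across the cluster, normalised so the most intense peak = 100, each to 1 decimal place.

Europium pattern (n=1): 0.4781 : 0.5219
Element Et pattern (n=2): 0.66814276 : 0.29851448 : 0.03334276
Convolve the two distributions (both contribute in 2-u steps):
  M: 0.4781×0.66814276 = 0.319439
  M+2: 0.4781×0.29851448 + 0.5219×0.66814276 = 0.491423
  M+4: 0.4781×0.03334276 + 0.5219×0.29851448 = 0.171736
  M+6: 0.5219×0.03334276 = 0.017402
Scale to base peak (0.491423) = 100: 65.0 : 100.0 : 34.9 : 3.5

65.0 : 100.0 : 34.9 : 3.5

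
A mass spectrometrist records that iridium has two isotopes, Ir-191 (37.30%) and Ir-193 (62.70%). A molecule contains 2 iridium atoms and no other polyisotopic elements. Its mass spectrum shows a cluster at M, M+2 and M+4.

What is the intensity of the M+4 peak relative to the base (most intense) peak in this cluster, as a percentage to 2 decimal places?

84.05%

(0.3730 + 0.6270)^2 gives M 0.1391, M+2 0.4677, M+4 0.3931; the largest is M+2.
P(M+2) = C(2,1) × 0.3730^1 × 0.6270^1 = 2 × 0.3730 × 0.6270 = 0.467742 (base)
P(M+4) = C(2,2) × 0.3730^0 × 0.6270^2 = 1 × 1.0000 × 0.393129 = 0.393129
Relative intensity = 0.393129 / 0.467742 × 100 = 84.05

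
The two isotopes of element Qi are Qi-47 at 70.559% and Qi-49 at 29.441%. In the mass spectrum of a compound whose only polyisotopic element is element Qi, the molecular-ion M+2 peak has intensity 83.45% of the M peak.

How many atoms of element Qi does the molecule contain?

The M+2/M ratio from n Qi atoms is n · q/p = n · 0.29441/0.70559.
n = 0.8345 × 0.70559/0.29441 = 2.00 ≈ 2

2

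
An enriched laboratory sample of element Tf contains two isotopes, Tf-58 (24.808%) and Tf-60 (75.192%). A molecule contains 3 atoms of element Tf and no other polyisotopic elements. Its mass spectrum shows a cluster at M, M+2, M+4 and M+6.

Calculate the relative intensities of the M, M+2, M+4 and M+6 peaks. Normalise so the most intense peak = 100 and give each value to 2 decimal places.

3.59 : 32.66 : 98.98 : 100.00

Expanding (0.24808 + 0.75192)^3:
P(M) = 0.24808^3 = 0.015268
P(M+2) = 3 × 0.24808^2 × 0.75192^1 = 0.138828
P(M+4) = 3 × 0.24808^1 × 0.75192^2 = 0.420781
P(M+6) = 0.75192^3 = 0.425123
The M+6 peak is largest (0.425123); scaling to 100 gives 3.59 : 32.66 : 98.98 : 100.00.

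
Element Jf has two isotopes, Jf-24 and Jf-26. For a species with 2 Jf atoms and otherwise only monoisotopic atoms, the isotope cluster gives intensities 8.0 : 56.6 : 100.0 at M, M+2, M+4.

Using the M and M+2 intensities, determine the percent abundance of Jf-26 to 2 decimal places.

Write p for the Jf-24 fraction. I(M+2)/I(M) = [C(2,1)·p^1·(1−p)] / p^2 = 2·(1−p)/p = 56.6/8.0 = 7.0750
(1−p)/p = 7.0750/2 = 3.5375  ⇒  p = 1/(1 + 3.5375) = 0.2204
Jf-24: 22.04%, Jf-26: 77.96%.

77.96%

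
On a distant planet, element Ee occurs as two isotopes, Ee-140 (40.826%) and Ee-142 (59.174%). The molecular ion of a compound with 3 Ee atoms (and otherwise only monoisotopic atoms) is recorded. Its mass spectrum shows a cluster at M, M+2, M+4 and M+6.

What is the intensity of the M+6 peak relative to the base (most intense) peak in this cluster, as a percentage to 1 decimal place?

48.3%

(0.40826 + 0.59174)^3 gives M 0.0680, M+2 0.2959, M+4 0.4289, M+6 0.2072; the largest is M+4.
P(M+4) = C(3,2) × 0.40826^1 × 0.59174^2 = 3 × 0.40826 × 0.35015623 = 0.428864 (base)
P(M+6) = C(3,3) × 0.40826^0 × 0.59174^3 = 1 × 1.0000 × 0.20720145 = 0.207201
Relative intensity = 0.207201 / 0.428864 × 100 = 48.3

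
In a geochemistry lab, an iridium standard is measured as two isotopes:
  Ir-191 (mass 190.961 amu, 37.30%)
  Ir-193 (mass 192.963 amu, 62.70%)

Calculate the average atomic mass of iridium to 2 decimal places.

192.22 amu

The abundance-weighted mean is 0.3730 × 190.961 + 0.6270 × 192.963
= 71.2285 + 120.9878 = 192.2163 amu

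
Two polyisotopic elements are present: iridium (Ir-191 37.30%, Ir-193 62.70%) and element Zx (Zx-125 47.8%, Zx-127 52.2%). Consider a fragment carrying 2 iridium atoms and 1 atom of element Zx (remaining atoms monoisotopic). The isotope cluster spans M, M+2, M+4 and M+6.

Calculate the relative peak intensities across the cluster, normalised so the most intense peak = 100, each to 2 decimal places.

Iridium pattern (n=2): 0.139129 : 0.467742 : 0.393129
Element Zx pattern (n=1): 0.4780 : 0.5220
Convolve the two distributions (both contribute in 2-u steps):
  M: 0.139129×0.4780 = 0.066504
  M+2: 0.139129×0.5220 + 0.467742×0.4780 = 0.296206
  M+4: 0.467742×0.5220 + 0.393129×0.4780 = 0.432077
  M+6: 0.393129×0.5220 = 0.205213
Scale to base peak (0.432077) = 100: 15.39 : 68.55 : 100.00 : 47.49

15.39 : 68.55 : 100.00 : 47.49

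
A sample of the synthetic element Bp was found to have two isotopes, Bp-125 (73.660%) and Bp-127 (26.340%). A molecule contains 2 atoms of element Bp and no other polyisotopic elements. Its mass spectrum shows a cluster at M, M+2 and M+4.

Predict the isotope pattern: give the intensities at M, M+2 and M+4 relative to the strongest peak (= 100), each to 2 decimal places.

100.00 : 71.52 : 12.79

Expanding (0.73660 + 0.26340)^2:
P(M) = 0.73660^2 = 0.542580
P(M+2) = 2 × 0.73660^1 × 0.26340^1 = 0.388041
P(M+4) = 0.26340^2 = 0.069380
The M peak is largest (0.542580); scaling to 100 gives 100.00 : 71.52 : 12.79.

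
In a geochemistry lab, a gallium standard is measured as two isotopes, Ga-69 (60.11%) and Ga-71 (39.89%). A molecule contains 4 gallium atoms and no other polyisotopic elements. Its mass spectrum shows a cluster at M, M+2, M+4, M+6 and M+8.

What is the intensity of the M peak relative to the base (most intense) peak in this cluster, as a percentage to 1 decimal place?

37.7%

(0.6011 + 0.3989)^4 gives M 0.1306, M+2 0.3465, M+4 0.3450, M+6 0.1526, M+8 0.0253; the largest is M+2.
P(M+2) = C(4,1) × 0.6011^3 × 0.3989^1 = 4 × 0.21719018 × 0.3989 = 0.346549 (base)
P(M) = C(4,0) × 0.6011^4 × 0.3989^0 = 1 × 0.13055302 × 1.0000 = 0.130553
Relative intensity = 0.130553 / 0.346549 × 100 = 37.7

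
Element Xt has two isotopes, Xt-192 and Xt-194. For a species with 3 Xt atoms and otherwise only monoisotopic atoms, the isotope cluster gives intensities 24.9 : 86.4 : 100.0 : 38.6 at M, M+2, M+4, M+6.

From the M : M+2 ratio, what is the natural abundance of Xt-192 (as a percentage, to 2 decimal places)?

46.37%

Let p = fractional abundance of Xt-192. I(M+2)/I(M) = [C(3,1)·p^2·(1−p)] / p^3 = 3·(1−p)/p = 86.4/24.9 = 3.4699
(1−p)/p = 3.4699/3 = 1.1566  ⇒  p = 1/(1 + 1.1566) = 0.4637
Xt-192: 46.37%, Xt-194: 53.63%.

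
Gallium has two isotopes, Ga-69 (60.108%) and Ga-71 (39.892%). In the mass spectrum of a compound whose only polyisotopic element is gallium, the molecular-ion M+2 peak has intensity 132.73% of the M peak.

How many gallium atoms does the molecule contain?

2

The M+2/M ratio from n Ga atoms is n · q/p = n · 0.39892/0.60108.
n = 1.3273 × 0.60108/0.39892 = 2.00 ≈ 2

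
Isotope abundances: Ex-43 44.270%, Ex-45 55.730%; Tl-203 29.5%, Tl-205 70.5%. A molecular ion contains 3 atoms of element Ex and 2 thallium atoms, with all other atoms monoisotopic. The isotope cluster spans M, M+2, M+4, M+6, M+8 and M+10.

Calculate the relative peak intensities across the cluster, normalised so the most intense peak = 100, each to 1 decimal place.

Element Ex pattern (n=3): 0.0867618 : 0.32766446 : 0.41248567 : 0.17308807
Thallium pattern (n=2): 0.087025 : 0.41595 : 0.497025
Convolve the two distributions (both contribute in 2-u steps):
  M: 0.0867618×0.087025 = 0.007550
  M+2: 0.0867618×0.41595 + 0.32766446×0.087025 = 0.064604
  M+4: 0.0867618×0.497025 + 0.32766446×0.41595 + 0.41248567×0.087025 = 0.215311
  M+6: 0.32766446×0.497025 + 0.41248567×0.41595 + 0.17308807×0.087025 = 0.349494
  M+8: 0.41248567×0.497025 + 0.17308807×0.41595 = 0.277012
  M+10: 0.17308807×0.497025 = 0.086029
Scale to base peak (0.349494) = 100: 2.2 : 18.5 : 61.6 : 100.0 : 79.3 : 24.6

2.2 : 18.5 : 61.6 : 100.0 : 79.3 : 24.6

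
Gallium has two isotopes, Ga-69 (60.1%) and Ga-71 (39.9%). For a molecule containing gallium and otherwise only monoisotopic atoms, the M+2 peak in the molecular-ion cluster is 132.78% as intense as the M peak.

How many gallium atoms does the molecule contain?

With n Ga atoms, P(M+2)/P(M) = C(n,1)·p^(n−1)q / p^n = n·q/p = n · 0.399/0.601.
n = 1.3278 × 0.601/0.399 = 2.00 ≈ 2

2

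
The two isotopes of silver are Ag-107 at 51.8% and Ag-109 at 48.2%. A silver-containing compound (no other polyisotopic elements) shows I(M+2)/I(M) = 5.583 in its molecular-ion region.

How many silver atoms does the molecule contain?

6

With n Ag atoms, P(M+2)/P(M) = C(n,1)·p^(n−1)q / p^n = n·q/p = n · 0.482/0.518.
n = 5.583 × 0.518/0.482 = 6.00 ≈ 6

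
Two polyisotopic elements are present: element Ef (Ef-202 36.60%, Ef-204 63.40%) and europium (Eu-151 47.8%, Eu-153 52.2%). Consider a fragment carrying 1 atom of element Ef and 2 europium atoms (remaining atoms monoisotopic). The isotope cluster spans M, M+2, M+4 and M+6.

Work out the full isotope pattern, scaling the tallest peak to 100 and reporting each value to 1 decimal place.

20.1 : 78.7 : 100.0 : 41.5

Element Ef pattern (n=1): 0.3660 : 0.6340
Europium pattern (n=2): 0.228484 : 0.499032 : 0.272484
Convolve the two distributions (both contribute in 2-u steps):
  M: 0.3660×0.228484 = 0.083625
  M+2: 0.3660×0.499032 + 0.6340×0.228484 = 0.327505
  M+4: 0.3660×0.272484 + 0.6340×0.499032 = 0.416115
  M+6: 0.6340×0.272484 = 0.172755
Scale to base peak (0.416115) = 100: 20.1 : 78.7 : 100.0 : 41.5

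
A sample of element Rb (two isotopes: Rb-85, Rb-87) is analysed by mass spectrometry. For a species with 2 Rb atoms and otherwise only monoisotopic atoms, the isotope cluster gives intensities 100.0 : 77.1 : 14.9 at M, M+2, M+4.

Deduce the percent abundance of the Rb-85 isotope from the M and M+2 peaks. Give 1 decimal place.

If p is the fraction of Rb that is Rb-85, then I(M+2)/I(M) = [C(2,1)·p^1·(1−p)] / p^2 = 2·(1−p)/p = 77.1/100.0 = 0.7710
(1−p)/p = 0.7710/2 = 0.3855  ⇒  p = 1/(1 + 0.3855) = 0.7218
Rb-85: 72.2%, Rb-87: 27.8%.

72.2%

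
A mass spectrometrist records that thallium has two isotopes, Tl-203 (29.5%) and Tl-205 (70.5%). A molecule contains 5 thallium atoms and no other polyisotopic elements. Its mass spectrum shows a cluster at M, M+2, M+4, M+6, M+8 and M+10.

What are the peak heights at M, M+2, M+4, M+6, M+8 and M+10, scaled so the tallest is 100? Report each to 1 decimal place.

Expanding (0.295 + 0.705)^5:
P(M) = 0.295^5 = 0.002234
P(M+2) = 5 × 0.295^4 × 0.705^1 = 0.026696
P(M+4) = 10 × 0.295^3 × 0.705^2 = 0.127598
P(M+6) = 10 × 0.295^2 × 0.705^3 = 0.304938
P(M+8) = 5 × 0.295^1 × 0.705^4 = 0.364375
P(M+10) = 0.705^5 = 0.174159
The M+8 peak is largest (0.364375); scaling to 100 gives 0.6 : 7.3 : 35.0 : 83.7 : 100.0 : 47.8.

0.6 : 7.3 : 35.0 : 83.7 : 100.0 : 47.8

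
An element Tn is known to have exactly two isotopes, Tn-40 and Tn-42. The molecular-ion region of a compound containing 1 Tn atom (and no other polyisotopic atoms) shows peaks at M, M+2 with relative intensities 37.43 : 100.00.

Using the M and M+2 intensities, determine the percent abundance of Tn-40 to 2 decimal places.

If p is the fraction of Tn that is Tn-40, then I(M+2)/I(M) = [C(1,1)·p^0·(1−p)] / p^1 = 1·(1−p)/p = 100.00/37.43 = 2.6717
(1−p)/p = 2.6717/1 = 2.6717  ⇒  p = 1/(1 + 2.6717) = 0.2724
Tn-40: 27.24%, Tn-42: 72.76%.

27.24%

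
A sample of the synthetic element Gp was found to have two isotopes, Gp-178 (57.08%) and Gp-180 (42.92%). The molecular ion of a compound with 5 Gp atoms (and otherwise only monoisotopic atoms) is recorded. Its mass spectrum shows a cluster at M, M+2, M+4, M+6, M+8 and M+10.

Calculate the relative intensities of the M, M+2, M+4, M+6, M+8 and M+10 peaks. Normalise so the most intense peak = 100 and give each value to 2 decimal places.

The 5 Gp atoms are independent, so intensities follow the terms of (0.5708 + 0.4292)^5.
P(M) = 0.5708^5 = 0.060593
P(M+2) = 5 × 0.5708^4 × 0.4292^1 = 0.227806
P(M+4) = 10 × 0.5708^3 × 0.4292^2 = 0.342587
P(M+6) = 10 × 0.5708^2 × 0.4292^3 = 0.257601
P(M+8) = 5 × 0.5708^1 × 0.4292^4 = 0.096848
P(M+10) = 0.4292^5 = 0.014565
The M+4 peak is largest (0.342587); scaling to 100 gives 17.69 : 66.50 : 100.00 : 75.19 : 28.27 : 4.25.

17.69 : 66.50 : 100.00 : 75.19 : 28.27 : 4.25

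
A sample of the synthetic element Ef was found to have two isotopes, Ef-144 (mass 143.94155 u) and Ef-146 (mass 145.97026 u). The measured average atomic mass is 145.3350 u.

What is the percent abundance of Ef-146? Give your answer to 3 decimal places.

68.687%

Let x be the fractional abundance of Ef-144; then Ef-146 has abundance 1 − x.
143.94155·x + 145.97026·(1 − x) = 145.3350
(143.94155 − 145.97026)·x = 145.3350 − 145.97026
x = -0.63526 / -2.02871 = 0.31313 → 31.313% Ef-144, 68.687% Ef-146.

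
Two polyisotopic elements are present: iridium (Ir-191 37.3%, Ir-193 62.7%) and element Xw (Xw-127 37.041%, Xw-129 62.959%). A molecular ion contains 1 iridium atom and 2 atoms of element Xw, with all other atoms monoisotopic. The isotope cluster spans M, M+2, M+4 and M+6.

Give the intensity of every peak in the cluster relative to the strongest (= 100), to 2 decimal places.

Iridium pattern (n=1): 0.3730 : 0.6270
Element Xw pattern (n=2): 0.13720357 : 0.46641286 : 0.39638357
Convolve the two distributions (both contribute in 2-u steps):
  M: 0.3730×0.13720357 = 0.051177
  M+2: 0.3730×0.46641286 + 0.6270×0.13720357 = 0.259999
  M+4: 0.3730×0.39638357 + 0.6270×0.46641286 = 0.440292
  M+6: 0.6270×0.39638357 = 0.248532
Scale to base peak (0.440292) = 100: 11.62 : 59.05 : 100.00 : 56.45

11.62 : 59.05 : 100.00 : 56.45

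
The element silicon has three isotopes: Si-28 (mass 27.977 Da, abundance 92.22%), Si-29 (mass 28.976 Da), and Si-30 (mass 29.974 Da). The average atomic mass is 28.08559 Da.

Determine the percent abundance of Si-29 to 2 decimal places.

4.69%

The remaining 7.78% is split between Si-29 (fraction x) and Si-30 (fraction 0.0778 − x).
Substituting: 28.976x + 29.974(0.0778 − x) = 2.2852006
(28.976 − 29.974)x = -0.0467766  ⇒  x = 0.04687, y = 0.03093
Si-29: 4.69%, Si-30: 3.09%.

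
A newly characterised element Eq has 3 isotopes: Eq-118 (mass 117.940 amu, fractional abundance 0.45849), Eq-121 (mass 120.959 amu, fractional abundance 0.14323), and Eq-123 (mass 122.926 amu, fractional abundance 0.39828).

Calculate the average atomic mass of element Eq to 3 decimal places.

Average mass = Σ (abundance × isotope mass) = 0.45849 × 117.940 + 0.14323 × 120.959 + 0.39828 × 122.926
= 54.0743 + 17.3250 + 48.9590 = 120.3583 amu

120.358 amu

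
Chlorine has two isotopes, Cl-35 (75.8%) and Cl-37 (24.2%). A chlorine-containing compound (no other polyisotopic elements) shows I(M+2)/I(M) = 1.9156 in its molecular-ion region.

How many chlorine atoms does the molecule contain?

The M+2/M ratio from n Cl atoms is n · q/p = n · 0.242/0.758.
n = 1.9156 × 0.758/0.242 = 6.00 ≈ 6

6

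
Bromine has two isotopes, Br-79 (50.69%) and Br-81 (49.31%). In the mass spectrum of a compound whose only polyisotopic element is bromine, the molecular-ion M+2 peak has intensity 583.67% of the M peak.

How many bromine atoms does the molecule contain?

6

The M+2/M ratio from n Br atoms is n · q/p = n · 0.4931/0.5069.
n = 5.8367 × 0.5069/0.4931 = 6.00 ≈ 6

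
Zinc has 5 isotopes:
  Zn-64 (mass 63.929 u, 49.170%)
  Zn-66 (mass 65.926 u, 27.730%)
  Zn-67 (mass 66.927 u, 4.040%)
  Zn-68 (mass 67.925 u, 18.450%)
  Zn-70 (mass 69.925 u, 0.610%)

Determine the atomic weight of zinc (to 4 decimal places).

65.3777 u

Weight each isotope mass by its fractional abundance: 0.49170 × 63.929 + 0.27730 × 65.926 + 0.04040 × 66.927 + 0.18450 × 67.925 + 0.00610 × 69.925
= 31.43389 + 18.28128 + 2.70385 + 12.53216 + 0.42654 = 65.37772 u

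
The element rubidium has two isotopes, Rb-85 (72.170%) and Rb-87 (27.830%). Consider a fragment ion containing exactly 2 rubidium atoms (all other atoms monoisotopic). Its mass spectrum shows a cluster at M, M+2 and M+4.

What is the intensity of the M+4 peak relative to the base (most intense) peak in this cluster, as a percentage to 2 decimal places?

Term probabilities: M 0.5209, M+2 0.4017, M+4 0.0775. Base peak = M.
P(M) = C(2,0) × 0.72170^2 × 0.27830^0 = 1 × 0.52085089 × 1.0000 = 0.520851 (base)
P(M+4) = C(2,2) × 0.72170^0 × 0.27830^2 = 1 × 1.0000 × 0.07745089 = 0.077451
Relative intensity = 0.077451 / 0.520851 × 100 = 14.87

14.87%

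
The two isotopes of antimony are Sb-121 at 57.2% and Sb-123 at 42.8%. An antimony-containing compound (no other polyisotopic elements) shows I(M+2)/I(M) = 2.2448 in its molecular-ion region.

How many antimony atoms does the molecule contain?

With n Sb atoms, P(M+2)/P(M) = C(n,1)·p^(n−1)q / p^n = n·q/p = n · 0.428/0.572.
n = 2.2448 × 0.572/0.428 = 3.00 ≈ 3

3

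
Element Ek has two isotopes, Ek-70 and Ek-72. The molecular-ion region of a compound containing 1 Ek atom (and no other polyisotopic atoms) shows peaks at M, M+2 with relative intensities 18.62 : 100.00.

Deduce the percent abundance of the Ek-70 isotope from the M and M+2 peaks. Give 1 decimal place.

15.7%

If p is the fraction of Ek that is Ek-70, then I(M+2)/I(M) = [C(1,1)·p^0·(1−p)] / p^1 = 1·(1−p)/p = 100.00/18.62 = 5.3706
(1−p)/p = 5.3706/1 = 5.3706  ⇒  p = 1/(1 + 5.3706) = 0.1570
Ek-70: 15.7%, Ek-72: 84.3%.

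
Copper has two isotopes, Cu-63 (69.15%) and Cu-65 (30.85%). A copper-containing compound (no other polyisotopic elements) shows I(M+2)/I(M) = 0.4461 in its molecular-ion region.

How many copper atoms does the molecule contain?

1

With n Cu atoms, P(M+2)/P(M) = C(n,1)·p^(n−1)q / p^n = n·q/p = n · 0.3085/0.6915.
n = 0.4461 × 0.6915/0.3085 = 1.00 ≈ 1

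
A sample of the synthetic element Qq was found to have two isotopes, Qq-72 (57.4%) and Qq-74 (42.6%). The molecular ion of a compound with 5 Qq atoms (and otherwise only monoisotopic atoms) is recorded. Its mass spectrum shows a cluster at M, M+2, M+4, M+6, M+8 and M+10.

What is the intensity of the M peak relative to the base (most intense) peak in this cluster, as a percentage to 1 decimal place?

(0.574 + 0.426)^5 gives M 0.0623, M+2 0.2312, M+4 0.3432, M+6 0.2547, M+8 0.0945, M+10 0.0140; the largest is M+4.
P(M+4) = C(5,2) × 0.574^3 × 0.426^2 = 10 × 0.18911922 × 0.181476 = 0.343206 (base)
P(M) = C(5,0) × 0.574^5 × 0.426^0 = 1 × 0.06231025 × 1.0000 = 0.062310
Relative intensity = 0.062310 / 0.343206 × 100 = 18.2

18.2%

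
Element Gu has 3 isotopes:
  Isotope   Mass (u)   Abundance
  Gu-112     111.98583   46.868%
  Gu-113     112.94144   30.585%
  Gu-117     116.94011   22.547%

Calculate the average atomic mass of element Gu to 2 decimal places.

113.40 u

The abundance-weighted mean is 0.46868 × 111.98583 + 0.30585 × 112.94144 + 0.22547 × 116.94011
= 52.485519 + 34.543139 + 26.366487 = 113.395145 u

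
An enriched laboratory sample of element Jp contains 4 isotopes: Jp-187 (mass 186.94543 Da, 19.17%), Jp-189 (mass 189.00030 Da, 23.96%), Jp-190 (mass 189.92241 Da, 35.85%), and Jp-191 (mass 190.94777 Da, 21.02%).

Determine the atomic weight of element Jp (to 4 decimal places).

Ar = Σ fᵢ·mᵢ = 0.1917 × 186.94543 + 0.2396 × 189.00030 + 0.3585 × 189.92241 + 0.2102 × 190.94777
= 35.837439 + 45.284472 + 68.087184 + 40.137221 = 189.346316 Da

189.3463 Da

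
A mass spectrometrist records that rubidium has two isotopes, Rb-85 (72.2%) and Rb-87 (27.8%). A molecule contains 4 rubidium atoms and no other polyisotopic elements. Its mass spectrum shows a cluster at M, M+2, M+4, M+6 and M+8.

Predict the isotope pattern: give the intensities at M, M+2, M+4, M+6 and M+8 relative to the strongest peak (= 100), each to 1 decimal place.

64.9 : 100.0 : 57.8 : 14.8 : 1.4

Expanding (0.722 + 0.278)^4:
P(M) = 0.722^4 = 0.271737
P(M+2) = 4 × 0.722^3 × 0.278^1 = 0.418520
P(M+4) = 6 × 0.722^2 × 0.278^2 = 0.241721
P(M+6) = 4 × 0.722^1 × 0.278^3 = 0.062049
P(M+8) = 0.278^4 = 0.005973
The M+2 peak is largest (0.418520); scaling to 100 gives 64.9 : 100.0 : 57.8 : 14.8 : 1.4.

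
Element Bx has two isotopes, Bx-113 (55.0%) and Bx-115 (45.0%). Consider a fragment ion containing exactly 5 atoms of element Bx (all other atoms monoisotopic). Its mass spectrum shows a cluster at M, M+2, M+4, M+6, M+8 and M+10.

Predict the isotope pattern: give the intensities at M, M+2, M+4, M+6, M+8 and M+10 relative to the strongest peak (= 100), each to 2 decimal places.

Each Bx atom is independently Bx-113 (p = 0.550) or Bx-115 (q = 0.450); the cluster is the binomial expansion (p + q)^5.
P(M) = 0.550^5 = 0.050328
P(M+2) = 5 × 0.550^4 × 0.450^1 = 0.205889
P(M+4) = 10 × 0.550^3 × 0.450^2 = 0.336909
P(M+6) = 10 × 0.550^2 × 0.450^3 = 0.275653
P(M+8) = 5 × 0.550^1 × 0.450^4 = 0.112767
P(M+10) = 0.450^5 = 0.018453
The M+4 peak is largest (0.336909); scaling to 100 gives 14.94 : 61.11 : 100.00 : 81.82 : 33.47 : 5.48.

14.94 : 61.11 : 100.00 : 81.82 : 33.47 : 5.48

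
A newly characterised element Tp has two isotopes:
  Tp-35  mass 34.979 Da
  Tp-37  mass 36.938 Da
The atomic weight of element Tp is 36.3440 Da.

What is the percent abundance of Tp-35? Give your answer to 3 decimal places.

Writing the weighted mean with unknown fraction x of Tp-35:
34.979·x + 36.938·(1 − x) = 36.3440
(34.979 − 36.938)·x = 36.3440 − 36.938
x = -0.5940 / -1.959 = 0.30322 → 30.322% Tp-35, 69.678% Tp-37.

30.322%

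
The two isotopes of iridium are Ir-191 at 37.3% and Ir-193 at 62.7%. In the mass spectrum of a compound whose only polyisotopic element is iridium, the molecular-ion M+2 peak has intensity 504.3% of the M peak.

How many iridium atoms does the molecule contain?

3

The M+2/M ratio from n Ir atoms is n · q/p = n · 0.627/0.373.
n = 5.043 × 0.373/0.627 = 3.00 ≈ 3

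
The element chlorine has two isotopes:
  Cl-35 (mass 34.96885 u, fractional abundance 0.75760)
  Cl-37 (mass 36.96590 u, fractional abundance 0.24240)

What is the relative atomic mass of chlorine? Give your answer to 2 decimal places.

Ar = Σ fᵢ·mᵢ = 0.75760 × 34.96885 + 0.24240 × 36.96590
= 26.492401 + 8.960534 = 35.452935 u

35.45 u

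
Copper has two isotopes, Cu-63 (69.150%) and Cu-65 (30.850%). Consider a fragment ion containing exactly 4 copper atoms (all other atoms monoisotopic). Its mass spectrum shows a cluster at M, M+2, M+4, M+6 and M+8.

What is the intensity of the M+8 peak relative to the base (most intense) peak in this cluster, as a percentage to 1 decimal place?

Binomial terms of (0.69150 + 0.30850)^4: M 0.2286, M+2 0.4080, M+4 0.2731, M+6 0.0812, M+8 0.0091 → M+2 is the base peak.
P(M+2) = C(4,1) × 0.69150^3 × 0.30850^1 = 4 × 0.33065611 × 0.3085 = 0.408030 (base)
P(M+8) = C(4,4) × 0.69150^0 × 0.30850^4 = 1 × 1.0000 × 0.00905776 = 0.009058
Relative intensity = 0.009058 / 0.408030 × 100 = 2.2

2.2%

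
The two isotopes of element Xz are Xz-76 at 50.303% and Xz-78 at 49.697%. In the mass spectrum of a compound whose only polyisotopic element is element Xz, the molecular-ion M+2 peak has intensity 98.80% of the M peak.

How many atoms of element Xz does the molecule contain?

1

With n Xz atoms, P(M+2)/P(M) = C(n,1)·p^(n−1)q / p^n = n·q/p = n · 0.49697/0.50303.
n = 0.9880 × 0.50303/0.49697 = 1.00 ≈ 1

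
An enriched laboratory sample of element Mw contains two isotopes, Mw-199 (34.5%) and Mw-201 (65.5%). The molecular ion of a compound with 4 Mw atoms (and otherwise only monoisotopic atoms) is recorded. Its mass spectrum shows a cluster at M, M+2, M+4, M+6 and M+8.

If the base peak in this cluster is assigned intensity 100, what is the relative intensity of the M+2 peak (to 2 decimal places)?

27.74

Binomial terms of (0.345 + 0.655)^4: M 0.0142, M+2 0.1076, M+4 0.3064, M+6 0.3878, M+8 0.1841 → M+6 is the base peak.
P(M+6) = C(4,3) × 0.345^1 × 0.655^3 = 4 × 0.3450 × 0.28101138 = 0.387796 (base)
P(M+2) = C(4,1) × 0.345^3 × 0.655^1 = 4 × 0.04106362 × 0.6550 = 0.107587
Relative intensity = 0.107587 / 0.387796 × 100 = 27.74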